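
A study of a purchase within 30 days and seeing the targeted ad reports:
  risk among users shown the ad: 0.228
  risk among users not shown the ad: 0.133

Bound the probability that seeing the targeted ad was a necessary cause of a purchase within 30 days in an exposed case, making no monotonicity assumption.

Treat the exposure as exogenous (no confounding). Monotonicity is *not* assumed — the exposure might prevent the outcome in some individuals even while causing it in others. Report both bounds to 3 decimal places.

0.417 ≤ PN ≤ 1.000

Let p₁ = 0.228, p₀ = 0.133.
Under exogeneity alone the bounds on PN are max{0,(p₁−p₀)/p₁} ≤ PN ≤ min{1,(1−p₀)/p₁}.
  lower = (p₁ − p₀)/p₁ = 0.095 / 0.228 ≈ 0.4167
  upper = min{1, (1 − p₀)/p₁} = 0.867 / 0.228 ≈ 3.8026 → capped at 1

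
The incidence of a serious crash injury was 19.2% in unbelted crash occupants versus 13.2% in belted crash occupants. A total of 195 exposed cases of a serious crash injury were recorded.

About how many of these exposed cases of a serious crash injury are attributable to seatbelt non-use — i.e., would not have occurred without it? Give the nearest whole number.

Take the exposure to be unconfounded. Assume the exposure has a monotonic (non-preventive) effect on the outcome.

p₁ = 0.192, p₀ = 0.132.
PN = (p₁ − p₀)/p₁ = (0.192 − 0.132) / 0.192 ≈ 0.31250.
Attributable cases ≈ PN × (exposed cases) = 0.31250 × 195 ≈ 60.94.

about 61 cases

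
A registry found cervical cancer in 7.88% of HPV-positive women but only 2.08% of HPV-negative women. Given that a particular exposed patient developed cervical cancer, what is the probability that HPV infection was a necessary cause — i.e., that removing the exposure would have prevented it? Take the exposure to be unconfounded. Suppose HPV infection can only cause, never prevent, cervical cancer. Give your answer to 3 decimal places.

p₁ = 0.0788, p₀ = 0.0208.
Under exogeneity and monotonicity, PN = (p₁ − p₀) / p₁.
PN = (0.0788 − 0.0208) / 0.0788 = 0.058 / 0.0788 ≈ 0.7360

PN ≈ 0.736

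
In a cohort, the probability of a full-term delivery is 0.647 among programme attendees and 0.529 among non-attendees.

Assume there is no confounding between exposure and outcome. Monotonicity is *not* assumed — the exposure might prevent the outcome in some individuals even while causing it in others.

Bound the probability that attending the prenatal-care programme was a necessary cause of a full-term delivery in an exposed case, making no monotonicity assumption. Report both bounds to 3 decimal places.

0.182 ≤ PN ≤ 0.728

Let p₁ = 0.647, p₀ = 0.529.
Under exogeneity alone the bounds on PN are max{0,(p₁−p₀)/p₁} ≤ PN ≤ min{1,(1−p₀)/p₁}.
  lower = (p₁ − p₀)/p₁ = 0.118 / 0.647 ≈ 0.1824
  upper = min{1, (1 − p₀)/p₁} = 0.471 / 0.647 ≈ 0.7280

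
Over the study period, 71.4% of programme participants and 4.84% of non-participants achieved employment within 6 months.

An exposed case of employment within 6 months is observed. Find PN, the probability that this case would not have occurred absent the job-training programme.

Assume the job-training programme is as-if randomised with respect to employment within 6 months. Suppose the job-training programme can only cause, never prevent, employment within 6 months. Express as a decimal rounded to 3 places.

p₁ = 0.714, p₀ = 0.0484.
Under exogeneity and monotonicity, PN = (p₁ − p₀) / p₁.
PN = (0.714 − 0.0484) / 0.714 = 0.6656 / 0.714 ≈ 0.9322

PN ≈ 0.932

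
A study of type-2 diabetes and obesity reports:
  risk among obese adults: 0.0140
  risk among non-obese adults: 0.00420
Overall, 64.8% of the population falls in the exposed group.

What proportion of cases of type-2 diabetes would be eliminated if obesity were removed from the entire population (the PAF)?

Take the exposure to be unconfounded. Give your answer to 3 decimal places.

PAF ≈ 0.602

Let p₁ = 0.014, p₀ = 0.0042.
Overall risk P(Y=1) = π·p₁ + (1−π)·p₀ = 0.648×0.014 + 0.352×0.0042 = 0.01055.
Under exogeneity, PAF = [P(Y=1) − p₀] / P(Y=1).
PAF = (0.01055 − 0.0042) / 0.01055 ≈ 0.6019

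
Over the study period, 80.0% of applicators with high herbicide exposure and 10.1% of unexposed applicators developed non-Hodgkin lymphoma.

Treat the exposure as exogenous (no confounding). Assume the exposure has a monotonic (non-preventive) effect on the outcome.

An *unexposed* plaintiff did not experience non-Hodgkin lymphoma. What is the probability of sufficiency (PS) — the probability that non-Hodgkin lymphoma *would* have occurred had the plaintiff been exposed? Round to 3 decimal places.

p₁ = 0.8, p₀ = 0.101.
Under exogeneity and monotonicity, PS = (p₁ − p₀) / (1 − p₀).
PS = (0.8 − 0.101) / (1 − 0.101) = 0.699 / 0.899 ≈ 0.7775

PS ≈ 0.778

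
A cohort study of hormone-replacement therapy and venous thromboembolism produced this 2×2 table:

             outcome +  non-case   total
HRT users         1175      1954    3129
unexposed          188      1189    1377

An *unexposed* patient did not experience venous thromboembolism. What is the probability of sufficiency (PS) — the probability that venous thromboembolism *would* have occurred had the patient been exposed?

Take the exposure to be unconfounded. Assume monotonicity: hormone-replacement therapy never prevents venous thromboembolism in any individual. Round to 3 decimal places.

PS ≈ 0.277

p₁ = P(outcome | exposed) = 1175/3129 = 0.37552
p₀ = P(outcome | unexposed) = 188/1377 = 0.13653
Under exogeneity and monotonicity, PS = (p₁ − p₀)/(1 − p₀).
PS = (0.37552 − 0.13653) / 0.86347 ≈ 0.2768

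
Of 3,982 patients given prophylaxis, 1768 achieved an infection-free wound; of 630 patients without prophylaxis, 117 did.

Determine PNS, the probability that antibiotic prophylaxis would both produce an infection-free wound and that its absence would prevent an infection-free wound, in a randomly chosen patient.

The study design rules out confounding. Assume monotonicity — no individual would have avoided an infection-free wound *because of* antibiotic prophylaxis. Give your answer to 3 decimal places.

p₁ = P(outcome | exposed) = 1768/3982 = 0.444
p₀ = P(outcome | unexposed) = 117/630 = 0.18571
Under exogeneity and monotonicity, PNS = p₁ − p₀.
PNS = 0.444 − 0.18571 = 0.25828

PNS ≈ 0.258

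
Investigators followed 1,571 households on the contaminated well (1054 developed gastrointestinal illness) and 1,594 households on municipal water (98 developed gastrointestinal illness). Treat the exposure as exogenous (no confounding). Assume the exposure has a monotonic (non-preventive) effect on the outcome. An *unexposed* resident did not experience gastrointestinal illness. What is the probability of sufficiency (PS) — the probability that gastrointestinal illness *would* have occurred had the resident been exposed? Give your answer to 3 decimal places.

p₁ = P(outcome | exposed) = 1054/1571 = 0.67091
p₀ = P(outcome | unexposed) = 98/1594 = 0.061481
Under exogeneity and monotonicity, PS = (p₁ − p₀) / (1 − p₀).
PS = (0.67091 − 0.061481) / (1 − 0.061481) = 0.60943 / 0.93852 ≈ 0.6494

PS ≈ 0.649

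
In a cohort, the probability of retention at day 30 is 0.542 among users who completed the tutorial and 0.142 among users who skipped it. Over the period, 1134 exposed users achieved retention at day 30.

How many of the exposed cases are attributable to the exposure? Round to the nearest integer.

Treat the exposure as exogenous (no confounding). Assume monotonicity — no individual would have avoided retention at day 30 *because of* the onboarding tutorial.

about 837 cases

Let p₁ = 0.542, p₀ = 0.142.
PN = (p₁ − p₀)/p₁ = (0.542 − 0.142) / 0.542 ≈ 0.73801.
Attributable cases ≈ PN × (exposed cases) = 0.73801 × 1134 ≈ 836.90.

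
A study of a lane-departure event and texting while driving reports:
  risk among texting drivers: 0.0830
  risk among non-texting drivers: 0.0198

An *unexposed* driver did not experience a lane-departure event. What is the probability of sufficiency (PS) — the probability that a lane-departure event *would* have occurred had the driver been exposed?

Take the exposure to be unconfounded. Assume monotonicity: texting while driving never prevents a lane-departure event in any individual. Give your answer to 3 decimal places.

PS ≈ 0.064

Let p₁ = 0.083, p₀ = 0.0198.
Under exogeneity and monotonicity, PS = (p₁ − p₀) / (1 − p₀).
PS = (0.083 − 0.0198) / (1 − 0.0198) = 0.0632 / 0.9802 ≈ 0.0645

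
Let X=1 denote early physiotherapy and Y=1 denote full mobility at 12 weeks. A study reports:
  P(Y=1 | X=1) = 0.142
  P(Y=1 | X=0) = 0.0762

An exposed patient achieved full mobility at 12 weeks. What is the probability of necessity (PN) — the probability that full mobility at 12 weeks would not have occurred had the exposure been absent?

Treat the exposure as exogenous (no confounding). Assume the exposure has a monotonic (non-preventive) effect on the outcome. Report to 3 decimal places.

PN ≈ 0.463

Let p₁ = 0.142, p₀ = 0.0762.
Under exogeneity and monotonicity, PN = (p₁ − p₀) / p₁.
PN = (0.142 − 0.0762) / 0.142 = 0.0658 / 0.142 ≈ 0.4634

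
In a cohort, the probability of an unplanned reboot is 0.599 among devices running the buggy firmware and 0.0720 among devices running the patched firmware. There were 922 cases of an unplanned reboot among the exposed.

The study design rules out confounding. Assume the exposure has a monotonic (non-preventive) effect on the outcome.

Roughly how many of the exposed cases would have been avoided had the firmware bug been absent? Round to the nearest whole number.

about 811 cases

Let p₁ = 0.599, p₀ = 0.072.
PN = (p₁ − p₀)/p₁ = (0.599 − 0.072) / 0.599 ≈ 0.87980.
Attributable cases ≈ PN × (exposed cases) = 0.87980 × 922 ≈ 811.18.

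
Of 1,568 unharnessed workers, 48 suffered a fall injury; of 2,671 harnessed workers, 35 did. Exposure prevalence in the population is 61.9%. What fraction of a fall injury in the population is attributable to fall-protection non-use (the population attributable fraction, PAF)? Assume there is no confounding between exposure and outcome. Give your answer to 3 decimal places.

PAF ≈ 0.453

p₁ = P(outcome | exposed) = 48/1568 = 0.030612
p₀ = P(outcome | unexposed) = 35/2671 = 0.013104
Overall risk P(Y=1) = π·p₁ + (1−π)·p₀ = 0.619×0.030612 + 0.381×0.013104 = 0.023941.
Under exogeneity, PAF = [P(Y=1) − p₀] / P(Y=1).
PAF = (0.023941 − 0.013104) / 0.023941 ≈ 0.4527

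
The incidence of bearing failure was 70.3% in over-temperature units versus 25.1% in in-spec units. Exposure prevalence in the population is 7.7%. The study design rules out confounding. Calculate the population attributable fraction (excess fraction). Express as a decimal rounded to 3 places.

PAF ≈ 0.122

p₁ = 0.703, p₀ = 0.251.
Overall risk P(Y=1) = π·p₁ + (1−π)·p₀ = 0.077×0.703 + 0.923×0.251 = 0.2858.
Under exogeneity, PAF = [P(Y=1) − p₀] / P(Y=1).
PAF = (0.2858 − 0.251) / 0.2858 ≈ 0.1218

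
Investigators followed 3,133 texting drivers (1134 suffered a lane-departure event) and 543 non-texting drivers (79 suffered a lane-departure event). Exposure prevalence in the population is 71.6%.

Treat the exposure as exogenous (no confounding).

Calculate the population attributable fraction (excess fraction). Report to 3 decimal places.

PAF ≈ 0.516

p₁ = P(outcome | exposed) = 1134/3133 = 0.36195
p₀ = P(outcome | unexposed) = 79/543 = 0.14549
Overall risk P(Y=1) = π·p₁ + (1−π)·p₀ = 0.716×0.36195 + 0.284×0.14549 = 0.30048.
Under exogeneity, PAF = [P(Y=1) − p₀] / P(Y=1).
PAF = (0.30048 − 0.14549) / 0.30048 ≈ 0.5158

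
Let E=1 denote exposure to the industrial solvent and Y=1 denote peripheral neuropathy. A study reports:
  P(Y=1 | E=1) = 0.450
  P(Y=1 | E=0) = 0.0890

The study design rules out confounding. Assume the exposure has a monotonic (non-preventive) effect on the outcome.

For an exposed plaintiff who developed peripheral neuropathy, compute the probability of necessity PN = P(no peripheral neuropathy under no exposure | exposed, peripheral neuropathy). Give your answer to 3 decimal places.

Let p₁ = 0.45, p₀ = 0.089.
Under exogeneity and monotonicity, PN = (p₁ − p₀) / p₁.
PN = (0.45 − 0.089) / 0.45 = 0.361 / 0.45 ≈ 0.8022

PN ≈ 0.802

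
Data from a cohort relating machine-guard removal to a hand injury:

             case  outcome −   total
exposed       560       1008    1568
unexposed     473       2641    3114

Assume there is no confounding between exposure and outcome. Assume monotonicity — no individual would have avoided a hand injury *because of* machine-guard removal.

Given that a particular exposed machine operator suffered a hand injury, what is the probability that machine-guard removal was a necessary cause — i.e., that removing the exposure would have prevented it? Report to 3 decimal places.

p₁ = P(outcome | exposed) = 560/1568 = 0.35714
p₀ = P(outcome | unexposed) = 473/3114 = 0.15189
Under exogeneity and monotonicity, PN = (p₁ − p₀) / p₁.
PN = (0.35714 − 0.15189) / 0.35714 = 0.20525 / 0.35714 ≈ 0.5747

PN ≈ 0.575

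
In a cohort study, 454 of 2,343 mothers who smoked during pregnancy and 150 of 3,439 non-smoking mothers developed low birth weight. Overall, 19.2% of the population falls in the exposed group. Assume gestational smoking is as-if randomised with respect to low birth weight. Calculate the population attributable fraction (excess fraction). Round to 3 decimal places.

PAF ≈ 0.398

p₁ = P(outcome | exposed) = 454/2343 = 0.19377
p₀ = P(outcome | unexposed) = 150/3439 = 0.043617
Overall risk P(Y=1) = π·p₁ + (1−π)·p₀ = 0.192×0.19377 + 0.808×0.043617 = 0.072446.
Under exogeneity, PAF = [P(Y=1) − p₀] / P(Y=1).
PAF = (0.072446 − 0.043617) / 0.072446 ≈ 0.3979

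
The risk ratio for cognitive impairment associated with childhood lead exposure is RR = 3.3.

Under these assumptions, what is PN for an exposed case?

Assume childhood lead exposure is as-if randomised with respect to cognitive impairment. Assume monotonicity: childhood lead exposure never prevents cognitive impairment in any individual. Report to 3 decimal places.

PN ≈ 0.697

Under exogeneity and monotonicity, PN = (RR − 1) / RR = 1 − 1/RR.
PN = (3.3 − 1) / 3.3 = 2.3 / 3.3 ≈ 0.6970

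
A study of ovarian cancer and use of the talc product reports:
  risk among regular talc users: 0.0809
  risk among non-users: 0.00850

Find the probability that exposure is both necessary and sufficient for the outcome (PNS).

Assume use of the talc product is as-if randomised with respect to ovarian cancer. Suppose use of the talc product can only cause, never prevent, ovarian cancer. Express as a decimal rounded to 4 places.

PNS ≈ 0.0724

Let p₁ = 0.0809, p₀ = 0.0085.
Under exogeneity and monotonicity, PNS = p₁ − p₀.
PNS = 0.0809 − 0.0085 = 0.0724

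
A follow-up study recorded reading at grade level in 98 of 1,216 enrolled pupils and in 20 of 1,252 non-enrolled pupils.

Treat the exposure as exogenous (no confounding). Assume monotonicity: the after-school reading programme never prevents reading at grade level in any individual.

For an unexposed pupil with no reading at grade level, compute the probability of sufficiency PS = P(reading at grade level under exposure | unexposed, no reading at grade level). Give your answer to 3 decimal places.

PS ≈ 0.066

p₁ = P(outcome | exposed) = 98/1216 = 0.080592
p₀ = P(outcome | unexposed) = 20/1252 = 0.015974
Under exogeneity and monotonicity, PS = (p₁ − p₀) / (1 − p₀).
PS = (0.080592 − 0.015974) / (1 − 0.015974) = 0.064618 / 0.98403 ≈ 0.0657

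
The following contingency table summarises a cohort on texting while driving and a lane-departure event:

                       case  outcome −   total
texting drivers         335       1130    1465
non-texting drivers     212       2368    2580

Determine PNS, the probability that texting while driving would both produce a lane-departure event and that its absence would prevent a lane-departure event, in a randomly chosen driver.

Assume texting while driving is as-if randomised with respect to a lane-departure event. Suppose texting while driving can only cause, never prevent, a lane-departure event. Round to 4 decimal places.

PNS ≈ 0.1465

p₁ = P(outcome | exposed) = 335/1465 = 0.22867
p₀ = P(outcome | unexposed) = 212/2580 = 0.082171
Under exogeneity and monotonicity, PNS = p₁ − p₀.
PNS = 0.22867 − 0.082171 = 0.1465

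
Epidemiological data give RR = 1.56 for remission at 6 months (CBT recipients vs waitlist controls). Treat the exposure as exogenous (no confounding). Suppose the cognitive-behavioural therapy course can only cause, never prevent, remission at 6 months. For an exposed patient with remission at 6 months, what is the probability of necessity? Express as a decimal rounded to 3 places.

PN ≈ 0.359

Under exogeneity and monotonicity, PN = (RR − 1) / RR = 1 − 1/RR.
PN = (1.56 − 1) / 1.56 = 0.56 / 1.56 ≈ 0.3590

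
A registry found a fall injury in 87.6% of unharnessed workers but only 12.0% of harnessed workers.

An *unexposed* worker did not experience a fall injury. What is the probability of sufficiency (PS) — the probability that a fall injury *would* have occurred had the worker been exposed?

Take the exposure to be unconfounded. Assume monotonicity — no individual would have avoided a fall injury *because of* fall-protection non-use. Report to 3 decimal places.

PS ≈ 0.859

p₁ = 0.876, p₀ = 0.12.
Under exogeneity and monotonicity, PS = (p₁ − p₀) / (1 − p₀).
PS = (0.876 − 0.12) / (1 − 0.12) = 0.756 / 0.88 ≈ 0.8591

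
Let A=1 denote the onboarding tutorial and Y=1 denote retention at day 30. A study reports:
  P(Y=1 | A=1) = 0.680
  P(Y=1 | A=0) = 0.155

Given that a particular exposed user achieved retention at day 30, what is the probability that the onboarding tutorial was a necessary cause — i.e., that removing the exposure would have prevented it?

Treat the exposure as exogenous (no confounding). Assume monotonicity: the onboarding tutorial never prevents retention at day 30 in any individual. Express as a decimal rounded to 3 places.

PN ≈ 0.772

Let p₁ = 0.68, p₀ = 0.155.
Under exogeneity and monotonicity, PN = (p₁ − p₀) / p₁.
PN = (0.68 − 0.155) / 0.68 = 0.525 / 0.68 ≈ 0.7721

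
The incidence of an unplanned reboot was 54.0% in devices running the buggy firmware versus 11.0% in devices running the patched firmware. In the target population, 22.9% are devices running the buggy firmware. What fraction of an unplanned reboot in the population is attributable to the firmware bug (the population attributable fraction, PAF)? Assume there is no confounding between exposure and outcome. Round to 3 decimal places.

PAF ≈ 0.472

p₁ = 0.54, p₀ = 0.11.
Overall risk P(Y=1) = π·p₁ + (1−π)·p₀ = 0.229×0.54 + 0.771×0.11 = 0.20847.
Under exogeneity, PAF = [P(Y=1) − p₀] / P(Y=1).
PAF = (0.20847 − 0.11) / 0.20847 ≈ 0.4723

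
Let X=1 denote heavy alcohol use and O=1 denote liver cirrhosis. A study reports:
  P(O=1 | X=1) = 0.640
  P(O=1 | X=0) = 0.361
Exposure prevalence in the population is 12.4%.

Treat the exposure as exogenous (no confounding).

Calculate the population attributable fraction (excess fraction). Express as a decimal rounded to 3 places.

PAF ≈ 0.087

Let p₁ = 0.64, p₀ = 0.361.
Overall risk P(Y=1) = π·p₁ + (1−π)·p₀ = 0.124×0.64 + 0.876×0.361 = 0.3956.
Under exogeneity, PAF = [P(Y=1) − p₀] / P(Y=1).
PAF = (0.3956 − 0.361) / 0.3956 ≈ 0.0875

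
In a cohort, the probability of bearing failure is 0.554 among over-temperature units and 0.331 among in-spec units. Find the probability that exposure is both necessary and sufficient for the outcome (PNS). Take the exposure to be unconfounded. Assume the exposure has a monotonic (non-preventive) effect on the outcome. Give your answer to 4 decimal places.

Let p₁ = 0.554, p₀ = 0.331.
Under exogeneity and monotonicity, PNS = p₁ − p₀.
PNS = 0.554 − 0.331 = 0.223

PNS ≈ 0.2230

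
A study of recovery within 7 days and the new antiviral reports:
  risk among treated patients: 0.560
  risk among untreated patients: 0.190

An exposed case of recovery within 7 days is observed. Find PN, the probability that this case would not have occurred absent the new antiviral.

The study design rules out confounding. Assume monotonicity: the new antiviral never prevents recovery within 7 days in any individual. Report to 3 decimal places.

Let p₁ = 0.56, p₀ = 0.19.
Under exogeneity and monotonicity, PN = (p₁ − p₀) / p₁.
PN = (0.56 − 0.19) / 0.56 = 0.37 / 0.56 ≈ 0.6607

PN ≈ 0.661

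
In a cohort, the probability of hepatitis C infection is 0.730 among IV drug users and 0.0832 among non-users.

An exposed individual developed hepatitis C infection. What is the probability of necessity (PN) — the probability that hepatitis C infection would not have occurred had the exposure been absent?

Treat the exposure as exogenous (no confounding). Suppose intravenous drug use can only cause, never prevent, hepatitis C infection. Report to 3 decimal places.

Let p₁ = 0.73, p₀ = 0.0832.
Under exogeneity and monotonicity, PN = (p₁ − p₀) / p₁.
PN = (0.73 − 0.0832) / 0.73 = 0.6468 / 0.73 ≈ 0.8860

PN ≈ 0.886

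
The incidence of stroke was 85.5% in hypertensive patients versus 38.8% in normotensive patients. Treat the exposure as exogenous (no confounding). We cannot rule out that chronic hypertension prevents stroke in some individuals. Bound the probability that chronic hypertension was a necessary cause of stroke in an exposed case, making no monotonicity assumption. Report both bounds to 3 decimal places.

p₁ = 0.855, p₀ = 0.388.
Under exogeneity alone the bounds on PN are max{0,(p₁−p₀)/p₁} ≤ PN ≤ min{1,(1−p₀)/p₁}.
  lower = (p₁ − p₀)/p₁ = 0.467 / 0.855 ≈ 0.5462
  upper = min{1, (1 − p₀)/p₁} = 0.612 / 0.855 ≈ 0.7158

0.546 ≤ PN ≤ 0.716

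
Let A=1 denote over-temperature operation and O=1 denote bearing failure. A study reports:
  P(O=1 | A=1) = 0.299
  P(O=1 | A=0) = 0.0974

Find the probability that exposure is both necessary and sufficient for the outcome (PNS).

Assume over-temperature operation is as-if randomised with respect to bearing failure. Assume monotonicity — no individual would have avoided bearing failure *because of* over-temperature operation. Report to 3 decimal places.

Let p₁ = 0.299, p₀ = 0.0974.
Under exogeneity and monotonicity, PNS = p₁ − p₀.
PNS = 0.299 − 0.0974 = 0.2016

PNS ≈ 0.202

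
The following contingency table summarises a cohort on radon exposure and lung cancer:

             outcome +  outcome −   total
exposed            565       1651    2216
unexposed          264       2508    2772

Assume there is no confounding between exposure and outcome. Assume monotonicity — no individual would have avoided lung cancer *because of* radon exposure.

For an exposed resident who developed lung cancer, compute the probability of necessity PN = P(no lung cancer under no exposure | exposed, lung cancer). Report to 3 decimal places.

p₁ = P(outcome | exposed) = 565/2216 = 0.25496
p₀ = P(outcome | unexposed) = 264/2772 = 0.095238
Under exogeneity and monotonicity, PN = (p₁ − p₀)/p₁.
PN = (0.25496 − 0.095238) / 0.25496 ≈ 0.6265

PN ≈ 0.626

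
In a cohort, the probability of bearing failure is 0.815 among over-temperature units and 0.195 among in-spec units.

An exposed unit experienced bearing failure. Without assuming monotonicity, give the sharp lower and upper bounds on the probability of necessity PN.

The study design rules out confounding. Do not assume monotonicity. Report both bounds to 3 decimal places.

Let p₁ = 0.815, p₀ = 0.195.
Under exogeneity alone the bounds on PN are max{0,(p₁−p₀)/p₁} ≤ PN ≤ min{1,(1−p₀)/p₁}.
  lower = (p₁ − p₀)/p₁ = 0.62 / 0.815 ≈ 0.7607
  upper = min{1, (1 − p₀)/p₁} = 0.805 / 0.815 ≈ 0.9877

0.761 ≤ PN ≤ 0.988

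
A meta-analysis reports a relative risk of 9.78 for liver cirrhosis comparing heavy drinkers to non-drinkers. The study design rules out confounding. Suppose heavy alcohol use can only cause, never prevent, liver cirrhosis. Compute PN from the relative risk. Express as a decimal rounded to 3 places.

Under exogeneity and monotonicity, PN = (RR − 1) / RR = 1 − 1/RR.
PN = (9.78 − 1) / 9.78 = 8.78 / 9.78 ≈ 0.8978

PN ≈ 0.898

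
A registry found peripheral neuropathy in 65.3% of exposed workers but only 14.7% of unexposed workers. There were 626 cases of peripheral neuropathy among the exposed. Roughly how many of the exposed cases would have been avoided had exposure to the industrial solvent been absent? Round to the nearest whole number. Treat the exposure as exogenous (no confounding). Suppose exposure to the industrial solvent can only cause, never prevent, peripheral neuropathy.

about 485 cases

p₁ = 0.653, p₀ = 0.147.
PN = (p₁ − p₀)/p₁ = (0.653 − 0.147) / 0.653 ≈ 0.77489.
Attributable cases ≈ PN × (exposed cases) = 0.77489 × 626 ≈ 485.08.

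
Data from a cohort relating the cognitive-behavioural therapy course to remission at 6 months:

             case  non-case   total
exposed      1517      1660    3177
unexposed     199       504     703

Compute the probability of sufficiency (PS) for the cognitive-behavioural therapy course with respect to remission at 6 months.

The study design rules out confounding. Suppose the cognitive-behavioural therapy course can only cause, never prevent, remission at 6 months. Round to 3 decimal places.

p₁ = P(outcome | exposed) = 1517/3177 = 0.47749
p₀ = P(outcome | unexposed) = 199/703 = 0.28307
Under exogeneity and monotonicity, PS = (p₁ − p₀)/(1 − p₀).
PS = (0.47749 − 0.28307) / 0.71693 ≈ 0.2712

PS ≈ 0.271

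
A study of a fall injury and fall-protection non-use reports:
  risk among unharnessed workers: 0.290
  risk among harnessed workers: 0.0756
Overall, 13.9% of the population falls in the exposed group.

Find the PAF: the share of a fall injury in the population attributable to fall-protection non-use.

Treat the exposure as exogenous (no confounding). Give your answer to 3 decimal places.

Let p₁ = 0.29, p₀ = 0.0756.
Overall risk P(Y=1) = π·p₁ + (1−π)·p₀ = 0.139×0.29 + 0.861×0.0756 = 0.1054.
Under exogeneity, PAF = [P(Y=1) − p₀] / P(Y=1).
PAF = (0.1054 − 0.0756) / 0.1054 ≈ 0.2827

PAF ≈ 0.283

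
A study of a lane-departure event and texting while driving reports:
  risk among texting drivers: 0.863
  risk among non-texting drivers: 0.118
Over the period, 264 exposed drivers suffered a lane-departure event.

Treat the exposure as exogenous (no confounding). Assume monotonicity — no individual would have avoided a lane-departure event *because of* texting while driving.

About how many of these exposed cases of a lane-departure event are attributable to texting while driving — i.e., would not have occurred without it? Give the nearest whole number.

Let p₁ = 0.863, p₀ = 0.118.
PN = (p₁ − p₀)/p₁ = (0.863 − 0.118) / 0.863 ≈ 0.86327.
Attributable cases ≈ PN × (exposed cases) = 0.86327 × 264 ≈ 227.90.

about 228 cases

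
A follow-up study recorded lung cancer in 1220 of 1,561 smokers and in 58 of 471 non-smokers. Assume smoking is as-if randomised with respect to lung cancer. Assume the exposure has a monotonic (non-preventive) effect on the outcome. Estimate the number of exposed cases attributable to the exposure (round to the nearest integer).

about 1028 cases

p₁ = P(outcome | exposed) = 1220/1561 = 0.78155
p₀ = P(outcome | unexposed) = 58/471 = 0.12314
PN = (p₁ − p₀)/p₁ = (0.78155 − 0.12314) / 0.78155 ≈ 0.84244.
Attributable cases ≈ PN × (exposed cases) = 0.84244 × 1220 ≈ 1027.77.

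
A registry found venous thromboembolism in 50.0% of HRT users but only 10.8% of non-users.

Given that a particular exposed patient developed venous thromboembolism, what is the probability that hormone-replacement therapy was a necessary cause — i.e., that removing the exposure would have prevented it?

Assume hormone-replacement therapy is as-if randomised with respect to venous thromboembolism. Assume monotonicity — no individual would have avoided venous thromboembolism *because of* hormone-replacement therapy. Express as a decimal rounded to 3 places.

p₁ = 0.5, p₀ = 0.108.
Under exogeneity and monotonicity, PN = (p₁ − p₀) / p₁.
PN = (0.5 − 0.108) / 0.5 = 0.392 / 0.5 ≈ 0.7840

PN ≈ 0.784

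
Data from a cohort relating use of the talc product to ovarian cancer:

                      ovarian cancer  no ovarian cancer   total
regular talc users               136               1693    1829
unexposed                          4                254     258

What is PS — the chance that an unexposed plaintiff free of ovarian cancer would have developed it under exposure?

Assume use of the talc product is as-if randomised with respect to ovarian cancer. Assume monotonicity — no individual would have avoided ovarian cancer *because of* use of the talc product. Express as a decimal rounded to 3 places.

p₁ = P(outcome | exposed) = 136/1829 = 0.074358
p₀ = P(outcome | unexposed) = 4/258 = 0.015504
Under exogeneity and monotonicity, PS = (p₁ − p₀) / (1 − p₀).
PS = (0.074358 − 0.015504) / (1 − 0.015504) = 0.058854 / 0.9845 ≈ 0.0598

PS ≈ 0.060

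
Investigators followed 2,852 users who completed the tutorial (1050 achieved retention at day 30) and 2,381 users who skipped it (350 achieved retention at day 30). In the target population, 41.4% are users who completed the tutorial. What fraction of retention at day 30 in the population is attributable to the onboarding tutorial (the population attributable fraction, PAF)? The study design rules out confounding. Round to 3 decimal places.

p₁ = P(outcome | exposed) = 1050/2852 = 0.36816
p₀ = P(outcome | unexposed) = 350/2381 = 0.147
Overall risk P(Y=1) = π·p₁ + (1−π)·p₀ = 0.414×0.36816 + 0.586×0.147 = 0.23856.
Under exogeneity, PAF = [P(Y=1) − p₀] / P(Y=1).
PAF = (0.23856 − 0.147) / 0.23856 ≈ 0.3838

PAF ≈ 0.384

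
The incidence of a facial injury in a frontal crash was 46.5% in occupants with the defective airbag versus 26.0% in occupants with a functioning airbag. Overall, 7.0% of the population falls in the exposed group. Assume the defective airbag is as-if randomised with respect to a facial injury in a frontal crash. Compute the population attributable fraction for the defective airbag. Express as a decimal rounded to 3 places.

PAF ≈ 0.052

p₁ = 0.465, p₀ = 0.26.
Overall risk P(Y=1) = π·p₁ + (1−π)·p₀ = 0.07×0.465 + 0.93×0.26 = 0.27435.
Under exogeneity, PAF = [P(Y=1) − p₀] / P(Y=1).
PAF = (0.27435 − 0.26) / 0.27435 ≈ 0.0523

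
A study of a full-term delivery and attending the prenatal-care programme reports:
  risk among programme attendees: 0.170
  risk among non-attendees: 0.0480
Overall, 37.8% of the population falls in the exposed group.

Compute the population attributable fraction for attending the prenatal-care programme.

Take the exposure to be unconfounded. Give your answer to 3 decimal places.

PAF ≈ 0.490

Let p₁ = 0.17, p₀ = 0.048.
Overall risk P(Y=1) = π·p₁ + (1−π)·p₀ = 0.378×0.17 + 0.622×0.048 = 0.094116.
Under exogeneity, PAF = [P(Y=1) − p₀] / P(Y=1).
PAF = (0.094116 − 0.048) / 0.094116 ≈ 0.4900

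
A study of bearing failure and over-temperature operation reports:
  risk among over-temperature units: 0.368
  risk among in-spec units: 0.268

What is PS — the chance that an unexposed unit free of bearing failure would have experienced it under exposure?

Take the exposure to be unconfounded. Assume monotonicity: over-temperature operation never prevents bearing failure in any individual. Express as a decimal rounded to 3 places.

PS ≈ 0.137

Let p₁ = 0.368, p₀ = 0.268.
Under exogeneity and monotonicity, PS = (p₁ − p₀) / (1 − p₀).
PS = (0.368 − 0.268) / (1 − 0.268) = 0.1 / 0.732 ≈ 0.1366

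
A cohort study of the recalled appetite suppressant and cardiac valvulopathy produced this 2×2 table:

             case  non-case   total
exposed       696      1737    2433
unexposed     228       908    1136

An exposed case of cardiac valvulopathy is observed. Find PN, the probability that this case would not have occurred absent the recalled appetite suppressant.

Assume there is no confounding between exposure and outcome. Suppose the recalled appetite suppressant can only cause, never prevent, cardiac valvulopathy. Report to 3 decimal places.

PN ≈ 0.298

p₁ = P(outcome | exposed) = 696/2433 = 0.28607
p₀ = P(outcome | unexposed) = 228/1136 = 0.2007
Under exogeneity and monotonicity, PN = (p₁ − p₀)/p₁.
PN = (0.28607 − 0.2007) / 0.28607 ≈ 0.2984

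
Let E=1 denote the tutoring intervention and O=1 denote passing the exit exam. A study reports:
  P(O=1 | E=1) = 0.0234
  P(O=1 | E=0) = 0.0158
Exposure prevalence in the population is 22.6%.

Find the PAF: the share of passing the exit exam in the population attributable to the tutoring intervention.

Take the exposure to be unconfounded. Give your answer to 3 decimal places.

Let p₁ = 0.0234, p₀ = 0.0158.
Overall risk P(Y=1) = π·p₁ + (1−π)·p₀ = 0.226×0.0234 + 0.774×0.0158 = 0.017518.
Under exogeneity, PAF = [P(Y=1) − p₀] / P(Y=1).
PAF = (0.017518 − 0.0158) / 0.017518 ≈ 0.0980

PAF ≈ 0.098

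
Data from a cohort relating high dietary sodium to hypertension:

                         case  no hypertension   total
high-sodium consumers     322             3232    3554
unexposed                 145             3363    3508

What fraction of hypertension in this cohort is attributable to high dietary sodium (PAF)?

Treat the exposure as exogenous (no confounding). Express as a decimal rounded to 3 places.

p₁ = P(outcome | exposed) = 322/3554 = 0.090602
p₀ = P(outcome | unexposed) = 145/3508 = 0.041334
Exposure prevalence π = 3554/7062 = 0.50326; overall risk P(Y=1) = 0.066129.
Under exogeneity, PAF = [P(Y=1) − p₀]/P(Y=1).
PAF = (0.066129 − 0.041334) / 0.066129 ≈ 0.3749

PAF ≈ 0.375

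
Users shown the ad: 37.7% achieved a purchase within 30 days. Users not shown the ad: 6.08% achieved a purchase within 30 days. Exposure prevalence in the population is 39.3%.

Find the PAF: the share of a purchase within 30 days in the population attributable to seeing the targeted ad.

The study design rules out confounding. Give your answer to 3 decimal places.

PAF ≈ 0.671

p₁ = 0.377, p₀ = 0.0608.
Overall risk P(Y=1) = π·p₁ + (1−π)·p₀ = 0.393×0.377 + 0.607×0.0608 = 0.18507.
Under exogeneity, PAF = [P(Y=1) − p₀] / P(Y=1).
PAF = (0.18507 − 0.0608) / 0.18507 ≈ 0.6715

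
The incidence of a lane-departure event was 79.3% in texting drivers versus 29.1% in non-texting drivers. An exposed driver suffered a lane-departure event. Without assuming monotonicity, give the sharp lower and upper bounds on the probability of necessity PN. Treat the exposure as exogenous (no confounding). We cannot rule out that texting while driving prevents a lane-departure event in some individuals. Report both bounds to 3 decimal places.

p₁ = 0.793, p₀ = 0.291.
Under exogeneity alone the bounds on PN are max{0,(p₁−p₀)/p₁} ≤ PN ≤ min{1,(1−p₀)/p₁}.
  lower = (p₁ − p₀)/p₁ = 0.502 / 0.793 ≈ 0.6330
  upper = min{1, (1 − p₀)/p₁} = 0.709 / 0.793 ≈ 0.8941

0.633 ≤ PN ≤ 0.894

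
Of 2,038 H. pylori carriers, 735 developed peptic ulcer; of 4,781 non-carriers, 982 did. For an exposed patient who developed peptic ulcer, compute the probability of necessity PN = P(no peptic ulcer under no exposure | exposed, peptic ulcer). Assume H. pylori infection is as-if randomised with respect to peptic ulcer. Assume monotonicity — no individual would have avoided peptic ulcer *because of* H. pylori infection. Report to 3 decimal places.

PN ≈ 0.430

p₁ = P(outcome | exposed) = 735/2038 = 0.36065
p₀ = P(outcome | unexposed) = 982/4781 = 0.2054
Under exogeneity and monotonicity, PN = (p₁ − p₀) / p₁.
PN = (0.36065 − 0.2054) / 0.36065 = 0.15525 / 0.36065 ≈ 0.4305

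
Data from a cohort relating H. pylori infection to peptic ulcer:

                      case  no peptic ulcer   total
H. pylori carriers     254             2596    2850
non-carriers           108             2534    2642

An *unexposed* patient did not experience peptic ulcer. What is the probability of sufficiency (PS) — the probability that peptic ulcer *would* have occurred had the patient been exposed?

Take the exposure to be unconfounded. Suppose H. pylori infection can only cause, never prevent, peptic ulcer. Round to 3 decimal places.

p₁ = P(outcome | exposed) = 254/2850 = 0.089123
p₀ = P(outcome | unexposed) = 108/2642 = 0.040878
Under exogeneity and monotonicity, PS = (p₁ − p₀) / (1 − p₀).
PS = (0.089123 − 0.040878) / (1 − 0.040878) = 0.048245 / 0.95912 ≈ 0.0503

PS ≈ 0.050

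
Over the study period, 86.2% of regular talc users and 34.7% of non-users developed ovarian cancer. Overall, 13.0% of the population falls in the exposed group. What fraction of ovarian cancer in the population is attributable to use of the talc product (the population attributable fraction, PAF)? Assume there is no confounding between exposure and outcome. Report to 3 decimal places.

p₁ = 0.862, p₀ = 0.347.
Overall risk P(Y=1) = π·p₁ + (1−π)·p₀ = 0.13×0.862 + 0.87×0.347 = 0.41395.
Under exogeneity, PAF = [P(Y=1) − p₀] / P(Y=1).
PAF = (0.41395 − 0.347) / 0.41395 ≈ 0.1617

PAF ≈ 0.162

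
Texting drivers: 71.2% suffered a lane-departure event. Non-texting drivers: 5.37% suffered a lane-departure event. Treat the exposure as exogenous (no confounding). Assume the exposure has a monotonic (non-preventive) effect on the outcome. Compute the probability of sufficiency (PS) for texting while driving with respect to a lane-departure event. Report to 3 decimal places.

p₁ = 0.712, p₀ = 0.0537.
Under exogeneity and monotonicity, PS = (p₁ − p₀) / (1 − p₀).
PS = (0.712 − 0.0537) / (1 − 0.0537) = 0.6583 / 0.9463 ≈ 0.6957

PS ≈ 0.696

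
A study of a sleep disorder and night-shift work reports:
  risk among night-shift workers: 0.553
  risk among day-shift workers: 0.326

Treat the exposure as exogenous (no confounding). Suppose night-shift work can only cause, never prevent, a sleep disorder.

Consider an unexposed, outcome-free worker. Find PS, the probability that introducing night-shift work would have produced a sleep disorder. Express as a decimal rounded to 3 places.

Let p₁ = 0.553, p₀ = 0.326.
Under exogeneity and monotonicity, PS = (p₁ − p₀) / (1 − p₀).
PS = (0.553 − 0.326) / (1 − 0.326) = 0.227 / 0.674 ≈ 0.3368

PS ≈ 0.337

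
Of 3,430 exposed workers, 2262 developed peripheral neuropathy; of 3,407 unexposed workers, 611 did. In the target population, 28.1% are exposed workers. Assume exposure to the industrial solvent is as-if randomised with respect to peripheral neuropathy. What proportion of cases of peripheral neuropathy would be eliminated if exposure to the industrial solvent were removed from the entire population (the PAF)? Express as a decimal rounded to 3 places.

PAF ≈ 0.429

p₁ = P(outcome | exposed) = 2262/3430 = 0.65948
p₀ = P(outcome | unexposed) = 611/3407 = 0.17934
Overall risk P(Y=1) = π·p₁ + (1−π)·p₀ = 0.281×0.65948 + 0.719×0.17934 = 0.31426.
Under exogeneity, PAF = [P(Y=1) − p₀] / P(Y=1).
PAF = (0.31426 − 0.17934) / 0.31426 ≈ 0.4293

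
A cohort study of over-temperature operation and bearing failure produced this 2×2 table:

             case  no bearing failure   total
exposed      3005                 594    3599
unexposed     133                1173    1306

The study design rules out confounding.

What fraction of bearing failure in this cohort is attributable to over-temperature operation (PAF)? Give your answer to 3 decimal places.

PAF ≈ 0.841

p₁ = P(outcome | exposed) = 3005/3599 = 0.83495
p₀ = P(outcome | unexposed) = 133/1306 = 0.10184
Exposure prevalence π = 3599/4905 = 0.73374; overall risk P(Y=1) = 0.63976.
Under exogeneity, PAF = [P(Y=1) − p₀]/P(Y=1).
PAF = (0.63976 − 0.10184) / 0.63976 ≈ 0.8408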